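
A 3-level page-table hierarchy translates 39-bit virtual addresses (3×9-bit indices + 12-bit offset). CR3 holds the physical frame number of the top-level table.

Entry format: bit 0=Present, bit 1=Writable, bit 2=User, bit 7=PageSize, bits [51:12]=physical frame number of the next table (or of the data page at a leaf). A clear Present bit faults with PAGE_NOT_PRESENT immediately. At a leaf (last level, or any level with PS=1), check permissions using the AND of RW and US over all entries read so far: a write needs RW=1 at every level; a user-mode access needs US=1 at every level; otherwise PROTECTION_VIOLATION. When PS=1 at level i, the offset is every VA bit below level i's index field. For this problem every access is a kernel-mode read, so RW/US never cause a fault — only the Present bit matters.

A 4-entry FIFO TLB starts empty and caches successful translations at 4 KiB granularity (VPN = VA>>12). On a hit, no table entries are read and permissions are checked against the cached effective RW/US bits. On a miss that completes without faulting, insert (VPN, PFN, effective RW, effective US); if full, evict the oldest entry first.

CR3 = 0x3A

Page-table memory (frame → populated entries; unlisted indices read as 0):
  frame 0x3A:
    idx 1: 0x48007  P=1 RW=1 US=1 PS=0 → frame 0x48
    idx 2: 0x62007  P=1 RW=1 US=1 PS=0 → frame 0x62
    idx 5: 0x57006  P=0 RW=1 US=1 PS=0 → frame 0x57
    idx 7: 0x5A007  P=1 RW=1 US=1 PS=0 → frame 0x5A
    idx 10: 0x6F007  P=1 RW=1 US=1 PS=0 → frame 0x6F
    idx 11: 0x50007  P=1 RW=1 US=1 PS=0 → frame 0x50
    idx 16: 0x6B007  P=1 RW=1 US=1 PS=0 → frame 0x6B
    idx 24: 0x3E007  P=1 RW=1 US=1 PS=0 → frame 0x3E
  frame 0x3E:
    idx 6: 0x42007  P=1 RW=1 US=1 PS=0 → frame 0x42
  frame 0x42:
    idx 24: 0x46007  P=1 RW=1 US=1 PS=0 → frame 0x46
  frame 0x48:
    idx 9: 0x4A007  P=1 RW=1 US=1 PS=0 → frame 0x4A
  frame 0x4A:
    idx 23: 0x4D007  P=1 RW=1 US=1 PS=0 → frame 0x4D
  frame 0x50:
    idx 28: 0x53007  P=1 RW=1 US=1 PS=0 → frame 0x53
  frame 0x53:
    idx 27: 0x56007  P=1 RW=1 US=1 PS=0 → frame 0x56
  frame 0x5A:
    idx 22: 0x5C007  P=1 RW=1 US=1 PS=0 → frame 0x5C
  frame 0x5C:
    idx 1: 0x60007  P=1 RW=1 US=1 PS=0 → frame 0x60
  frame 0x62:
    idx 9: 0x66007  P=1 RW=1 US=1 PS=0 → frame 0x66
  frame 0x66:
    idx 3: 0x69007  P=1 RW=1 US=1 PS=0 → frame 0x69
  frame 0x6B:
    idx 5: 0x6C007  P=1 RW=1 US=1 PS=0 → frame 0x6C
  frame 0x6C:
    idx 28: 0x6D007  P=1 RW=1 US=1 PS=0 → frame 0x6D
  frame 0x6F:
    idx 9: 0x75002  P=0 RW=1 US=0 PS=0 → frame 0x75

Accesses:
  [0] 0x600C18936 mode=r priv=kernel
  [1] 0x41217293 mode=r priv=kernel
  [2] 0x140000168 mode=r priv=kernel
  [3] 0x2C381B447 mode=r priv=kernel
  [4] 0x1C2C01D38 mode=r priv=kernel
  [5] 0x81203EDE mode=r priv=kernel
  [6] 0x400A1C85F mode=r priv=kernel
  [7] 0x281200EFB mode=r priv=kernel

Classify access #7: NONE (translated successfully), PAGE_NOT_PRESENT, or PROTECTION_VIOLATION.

Walk each access:
#0 VA=0x600C18936 (r,kernel):
  L0: frame=0x3A idx=24 entry=0x3E007 [P=1 RW=1 US=1 PS=0]
  L1: frame=0x3E idx=6 entry=0x42007 [P=1 RW=1 US=1 PS=0]
  L2: frame=0x42 idx=24 entry=0x46007 [P=1 RW=1 US=1 PS=0]
  ⇒ phys 0x46936  [3 reads]
#1 VA=0x41217293 (r,kernel):
  L0: frame=0x3A idx=1 entry=0x48007 [P=1 RW=1 US=1 PS=0]
  L1: frame=0x48 idx=9 entry=0x4A007 [P=1 RW=1 US=1 PS=0]
  L2: frame=0x4A idx=23 entry=0x4D007 [P=1 RW=1 US=1 PS=0]
  ⇒ phys 0x4D293  [3 reads]
#2 VA=0x140000168 (r,kernel):
  L0: frame=0x3A idx=5 entry=0x57006 [P=0 RW=1 US=1 PS=0]
  → PAGE_NOT_PRESENT  (1 entries read)
#3 VA=0x2C381B447 (r,kernel):
  L0: frame=0x3A idx=11 entry=0x50007 [P=1 RW=1 US=1 PS=0]
  L1: frame=0x50 idx=28 entry=0x53007 [P=1 RW=1 US=1 PS=0]
  L2: frame=0x53 idx=27 entry=0x56007 [P=1 RW=1 US=1 PS=0]
  ⇒ phys 0x56447  [3 reads]
#4 VA=0x1C2C01D38 (r,kernel):
  L0: frame=0x3A idx=7 entry=0x5A007 [P=1 RW=1 US=1 PS=0]
  L1: frame=0x5A idx=22 entry=0x5C007 [P=1 RW=1 US=1 PS=0]
  L2: frame=0x5C idx=1 entry=0x60007 [P=1 RW=1 US=1 PS=0]
  ⇒ phys 0x60D38  [3 reads]
#5 VA=0x81203EDE (r,kernel):
  L0: frame=0x3A idx=2 entry=0x62007 [P=1 RW=1 US=1 PS=0]
  L1: frame=0x62 idx=9 entry=0x66007 [P=1 RW=1 US=1 PS=0]
  L2: frame=0x66 idx=3 entry=0x69007 [P=1 RW=1 US=1 PS=0]
  ⇒ phys 0x69EDE  [3 reads]
#6 VA=0x400A1C85F (r,kernel):
  L0: frame=0x3A idx=16 entry=0x6B007 [P=1 RW=1 US=1 PS=0]
  L1: frame=0x6B idx=5 entry=0x6C007 [P=1 RW=1 US=1 PS=0]
  L2: frame=0x6C idx=28 entry=0x6D007 [P=1 RW=1 US=1 PS=0]
  ⇒ phys 0x6D85F  [3 reads]
#7 VA=0x281200EFB (r,kernel):
  L0: frame=0x3A idx=10 entry=0x6F007 [P=1 RW=1 US=1 PS=0]
  L1: frame=0x6F idx=9 entry=0x75002 [P=0 RW=1 US=0 PS=0]
  → PAGE_NOT_PRESENT  (2 entries read)

Access #7 fault: PAGE_NOT_PRESENT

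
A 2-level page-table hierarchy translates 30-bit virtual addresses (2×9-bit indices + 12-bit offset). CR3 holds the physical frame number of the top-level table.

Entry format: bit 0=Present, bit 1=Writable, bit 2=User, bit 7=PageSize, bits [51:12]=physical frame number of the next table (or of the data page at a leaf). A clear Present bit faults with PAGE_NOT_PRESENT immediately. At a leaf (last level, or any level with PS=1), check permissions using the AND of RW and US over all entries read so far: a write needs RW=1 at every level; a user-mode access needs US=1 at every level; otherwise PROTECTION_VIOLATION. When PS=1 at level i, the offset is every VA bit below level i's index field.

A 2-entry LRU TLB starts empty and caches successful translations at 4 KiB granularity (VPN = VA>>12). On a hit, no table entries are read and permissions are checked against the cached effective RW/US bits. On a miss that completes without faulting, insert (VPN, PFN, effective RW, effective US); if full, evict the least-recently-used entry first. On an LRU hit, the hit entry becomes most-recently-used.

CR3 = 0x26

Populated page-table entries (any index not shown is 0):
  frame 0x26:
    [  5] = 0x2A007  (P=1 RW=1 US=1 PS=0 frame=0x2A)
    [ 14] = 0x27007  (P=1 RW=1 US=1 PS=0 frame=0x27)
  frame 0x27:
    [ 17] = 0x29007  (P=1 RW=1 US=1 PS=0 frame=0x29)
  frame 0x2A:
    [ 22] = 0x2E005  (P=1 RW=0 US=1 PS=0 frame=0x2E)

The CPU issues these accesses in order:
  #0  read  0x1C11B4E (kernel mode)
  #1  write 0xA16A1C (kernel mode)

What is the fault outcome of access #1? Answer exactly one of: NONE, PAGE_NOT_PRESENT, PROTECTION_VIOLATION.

Trace:
#0 VA=0x1C11B4E (r,kernel):
  L0 @0x26[14] → 0x27007  P=1,RW=1,US=1,PS=0
  L1 @0x27[17] → 0x29007  P=1,RW=1,US=1,PS=0
  → PA=0x29B4E  (2 entries read)
#1 VA=0xA16A1C (w,kernel):
  L0 @0x26[5] → 0x2A007  P=1,RW=1,US=1,PS=0
  L1 @0x2A[22] → 0x2E005  P=1,RW=0,US=1,PS=0
  ⇒ fault: PROTECTION_VIOLATION  — 2 lookups

Access #1 fault: PROTECTION_VIOLATION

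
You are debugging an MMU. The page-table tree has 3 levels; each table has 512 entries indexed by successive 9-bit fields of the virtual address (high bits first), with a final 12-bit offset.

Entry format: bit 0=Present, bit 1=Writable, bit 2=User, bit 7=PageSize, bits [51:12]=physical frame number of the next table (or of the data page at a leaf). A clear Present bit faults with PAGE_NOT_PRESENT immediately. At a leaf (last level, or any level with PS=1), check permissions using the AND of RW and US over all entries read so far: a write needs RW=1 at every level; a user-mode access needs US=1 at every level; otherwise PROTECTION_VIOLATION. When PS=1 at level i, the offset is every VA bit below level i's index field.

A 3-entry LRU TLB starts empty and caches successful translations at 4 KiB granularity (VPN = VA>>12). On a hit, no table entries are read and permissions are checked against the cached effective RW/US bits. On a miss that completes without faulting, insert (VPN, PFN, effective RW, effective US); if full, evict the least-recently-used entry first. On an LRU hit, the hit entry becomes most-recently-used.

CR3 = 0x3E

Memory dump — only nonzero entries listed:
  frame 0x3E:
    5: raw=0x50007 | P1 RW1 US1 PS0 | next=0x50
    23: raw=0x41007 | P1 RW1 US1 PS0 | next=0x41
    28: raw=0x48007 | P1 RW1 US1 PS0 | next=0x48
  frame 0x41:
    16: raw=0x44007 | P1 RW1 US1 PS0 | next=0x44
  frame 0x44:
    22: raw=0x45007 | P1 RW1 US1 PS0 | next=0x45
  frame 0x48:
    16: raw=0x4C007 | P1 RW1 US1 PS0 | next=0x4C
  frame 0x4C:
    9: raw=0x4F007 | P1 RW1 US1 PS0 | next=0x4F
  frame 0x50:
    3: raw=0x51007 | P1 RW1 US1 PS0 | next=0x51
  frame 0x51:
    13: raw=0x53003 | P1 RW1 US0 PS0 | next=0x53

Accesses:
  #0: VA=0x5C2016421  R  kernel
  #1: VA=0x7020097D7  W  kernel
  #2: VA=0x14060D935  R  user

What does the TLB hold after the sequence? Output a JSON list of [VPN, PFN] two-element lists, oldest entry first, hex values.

Per-access translation:
#0 VA=0x5C2016421 (r,kernel):
  L0: frame=0x3E idx=23 entry=0x41007 [P=1 RW=1 US=1 PS=0]
  L1: frame=0x41 idx=16 entry=0x44007 [P=1 RW=1 US=1 PS=0]
  L2: frame=0x44 idx=22 entry=0x45007 [P=1 RW=1 US=1 PS=0]
  ⇒ phys 0x45421  [3 reads]
#1 VA=0x7020097D7 (w,kernel):
  L0: frame=0x3E idx=28 entry=0x48007 [P=1 RW=1 US=1 PS=0]
  L1: frame=0x48 idx=16 entry=0x4C007 [P=1 RW=1 US=1 PS=0]
  L2: frame=0x4C idx=9 entry=0x4F007 [P=1 RW=1 US=1 PS=0]
  ⇒ phys 0x4F7D7  [3 reads]
#2 VA=0x14060D935 (r,user):
  L0: frame=0x3E idx=5 entry=0x50007 [P=1 RW=1 US=1 PS=0]
  L1: frame=0x50 idx=3 entry=0x51007 [P=1 RW=1 US=1 PS=0]
  L2: frame=0x51 idx=13 entry=0x53003 [P=1 RW=1 US=0 PS=0]
  → PROTECTION_VIOLATION  (3 entries read)

TLB: [["0x5C2016", "0x45"], ["0x702009", "0x4F"]]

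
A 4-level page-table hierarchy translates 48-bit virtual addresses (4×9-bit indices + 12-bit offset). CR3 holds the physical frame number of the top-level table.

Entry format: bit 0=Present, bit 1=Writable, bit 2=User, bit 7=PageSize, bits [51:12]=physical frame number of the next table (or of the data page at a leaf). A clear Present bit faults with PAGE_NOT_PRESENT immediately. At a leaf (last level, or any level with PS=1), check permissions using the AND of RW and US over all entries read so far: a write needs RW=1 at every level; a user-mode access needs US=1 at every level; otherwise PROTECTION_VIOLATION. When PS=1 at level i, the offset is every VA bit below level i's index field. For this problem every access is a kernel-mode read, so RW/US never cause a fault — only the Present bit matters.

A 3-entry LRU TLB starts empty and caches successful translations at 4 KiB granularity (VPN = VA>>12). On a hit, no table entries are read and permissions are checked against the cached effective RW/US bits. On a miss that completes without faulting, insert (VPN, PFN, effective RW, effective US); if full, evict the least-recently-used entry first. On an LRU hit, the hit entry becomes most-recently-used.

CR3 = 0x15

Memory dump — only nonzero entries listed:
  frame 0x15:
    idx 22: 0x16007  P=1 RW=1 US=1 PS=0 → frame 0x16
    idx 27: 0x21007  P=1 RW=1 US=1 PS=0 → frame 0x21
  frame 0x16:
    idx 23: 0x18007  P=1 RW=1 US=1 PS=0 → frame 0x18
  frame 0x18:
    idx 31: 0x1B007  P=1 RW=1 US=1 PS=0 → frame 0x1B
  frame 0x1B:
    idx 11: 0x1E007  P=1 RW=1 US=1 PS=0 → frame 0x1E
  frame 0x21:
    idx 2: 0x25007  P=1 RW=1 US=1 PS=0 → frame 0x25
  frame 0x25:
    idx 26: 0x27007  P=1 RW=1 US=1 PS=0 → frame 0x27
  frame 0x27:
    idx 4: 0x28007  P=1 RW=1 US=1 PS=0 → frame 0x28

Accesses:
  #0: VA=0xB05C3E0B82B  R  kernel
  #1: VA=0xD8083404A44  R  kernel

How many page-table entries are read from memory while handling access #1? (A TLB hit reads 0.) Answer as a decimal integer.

Walk each access:
#0 VA=0xB05C3E0B82B (r,kernel):
  lvl0: tbl 0x15, slot 22 ⇒ 0x16007 (P1/RW1/US1/PS0)
  lvl1: tbl 0x16, slot 23 ⇒ 0x18007 (P1/RW1/US1/PS0)
  lvl2: tbl 0x18, slot 31 ⇒ 0x1B007 (P1/RW1/US1/PS0)
  lvl3: tbl 0x1B, slot 11 ⇒ 0x1E007 (P1/RW1/US1/PS0)
  ⇒ phys 0x1E82B  [4 reads]
#1 VA=0xD8083404A44 (r,kernel):
  lvl0: tbl 0x15, slot 27 ⇒ 0x21007 (P1/RW1/US1/PS0)
  lvl1: tbl 0x21, slot 2 ⇒ 0x25007 (P1/RW1/US1/PS0)
  lvl2: tbl 0x25, slot 26 ⇒ 0x27007 (P1/RW1/US1/PS0)
  lvl3: tbl 0x27, slot 4 ⇒ 0x28007 (P1/RW1/US1/PS0)
  ⇒ phys 0x28A44  [4 reads]

Entries read for #1: 4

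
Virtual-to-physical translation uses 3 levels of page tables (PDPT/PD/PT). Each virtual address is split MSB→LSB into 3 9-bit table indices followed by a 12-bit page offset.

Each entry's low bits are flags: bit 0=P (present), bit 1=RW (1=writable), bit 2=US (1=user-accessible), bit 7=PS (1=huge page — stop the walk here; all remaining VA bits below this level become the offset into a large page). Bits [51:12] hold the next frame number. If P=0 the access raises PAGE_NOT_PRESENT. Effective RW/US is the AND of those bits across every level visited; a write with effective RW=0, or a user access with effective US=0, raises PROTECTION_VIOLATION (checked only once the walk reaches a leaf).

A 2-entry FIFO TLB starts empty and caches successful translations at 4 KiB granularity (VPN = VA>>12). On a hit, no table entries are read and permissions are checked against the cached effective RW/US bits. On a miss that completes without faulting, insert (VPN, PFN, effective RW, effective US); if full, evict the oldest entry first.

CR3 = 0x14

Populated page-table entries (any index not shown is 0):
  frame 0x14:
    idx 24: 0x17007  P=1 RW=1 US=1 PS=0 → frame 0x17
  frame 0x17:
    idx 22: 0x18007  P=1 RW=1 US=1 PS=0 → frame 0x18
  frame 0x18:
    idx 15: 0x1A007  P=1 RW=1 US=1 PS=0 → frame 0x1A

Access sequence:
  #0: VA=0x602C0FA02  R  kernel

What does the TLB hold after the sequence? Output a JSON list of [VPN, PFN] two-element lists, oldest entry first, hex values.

Trace:
#0 VA=0x602C0FA02 (r,kernel):
  lvl0: tbl 0x14, slot 24 ⇒ 0x17007 (P1/RW1/US1/PS0)
  lvl1: tbl 0x17, slot 22 ⇒ 0x18007 (P1/RW1/US1/PS0)
  lvl2: tbl 0x18, slot 15 ⇒ 0x1A007 (P1/RW1/US1/PS0)
  ✓ 0x1AA02  — 3 lookups

TLB: [["0x602C0F", "0x1A"]]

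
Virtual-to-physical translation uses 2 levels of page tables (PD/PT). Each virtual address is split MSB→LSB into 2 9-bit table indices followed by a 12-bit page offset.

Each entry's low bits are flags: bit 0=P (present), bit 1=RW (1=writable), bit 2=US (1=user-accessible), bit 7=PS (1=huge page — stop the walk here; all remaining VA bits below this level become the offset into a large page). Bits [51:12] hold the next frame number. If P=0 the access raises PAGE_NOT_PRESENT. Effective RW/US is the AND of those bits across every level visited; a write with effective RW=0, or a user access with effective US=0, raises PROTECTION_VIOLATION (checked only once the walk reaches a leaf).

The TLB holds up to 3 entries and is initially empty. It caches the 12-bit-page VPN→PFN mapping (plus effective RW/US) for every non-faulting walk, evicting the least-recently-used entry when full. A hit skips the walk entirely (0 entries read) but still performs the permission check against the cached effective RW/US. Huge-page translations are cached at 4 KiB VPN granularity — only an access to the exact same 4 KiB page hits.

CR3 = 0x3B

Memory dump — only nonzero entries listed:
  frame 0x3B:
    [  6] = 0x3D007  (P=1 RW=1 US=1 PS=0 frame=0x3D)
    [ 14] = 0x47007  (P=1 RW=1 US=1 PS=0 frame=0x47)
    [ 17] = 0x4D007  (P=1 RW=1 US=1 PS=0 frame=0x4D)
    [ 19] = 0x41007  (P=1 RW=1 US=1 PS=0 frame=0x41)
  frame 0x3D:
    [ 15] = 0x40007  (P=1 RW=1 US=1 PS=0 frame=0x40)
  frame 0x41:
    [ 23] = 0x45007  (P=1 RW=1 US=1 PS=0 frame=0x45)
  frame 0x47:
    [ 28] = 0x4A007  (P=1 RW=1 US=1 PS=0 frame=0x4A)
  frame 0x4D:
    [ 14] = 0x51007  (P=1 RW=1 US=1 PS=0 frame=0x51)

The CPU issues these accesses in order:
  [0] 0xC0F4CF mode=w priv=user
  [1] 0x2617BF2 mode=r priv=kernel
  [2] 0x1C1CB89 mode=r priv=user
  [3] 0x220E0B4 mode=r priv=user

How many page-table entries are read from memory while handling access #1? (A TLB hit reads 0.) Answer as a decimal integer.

Per-access translation:
#0 VA=0xC0F4CF (w,user):
  [0] read 0x3B idx=6: raw=0x3D007 flags P=1 W=1 U=1 S=0
  [1] read 0x3D idx=15: raw=0x40007 flags P=1 W=1 U=1 S=0
  → PA=0x404CF  (2 entries read)
#1 VA=0x2617BF2 (r,kernel):
  [0] read 0x3B idx=19: raw=0x41007 flags P=1 W=1 U=1 S=0
  [1] read 0x41 idx=23: raw=0x45007 flags P=1 W=1 U=1 S=0
  → PA=0x45BF2  (2 entries read)
#2 VA=0x1C1CB89 (r,user):
  [0] read 0x3B idx=14: raw=0x47007 flags P=1 W=1 U=1 S=0
  [1] read 0x47 idx=28: raw=0x4A007 flags P=1 W=1 U=1 S=0
  → PA=0x4AB89  (2 entries read)
#3 VA=0x220E0B4 (r,user):
  [0] read 0x3B idx=17: raw=0x4D007 flags P=1 W=1 U=1 S=0
  [1] read 0x4D idx=14: raw=0x51007 flags P=1 W=1 U=1 S=0
  → PA=0x510B4  (2 entries read)

Entries read for #1: 2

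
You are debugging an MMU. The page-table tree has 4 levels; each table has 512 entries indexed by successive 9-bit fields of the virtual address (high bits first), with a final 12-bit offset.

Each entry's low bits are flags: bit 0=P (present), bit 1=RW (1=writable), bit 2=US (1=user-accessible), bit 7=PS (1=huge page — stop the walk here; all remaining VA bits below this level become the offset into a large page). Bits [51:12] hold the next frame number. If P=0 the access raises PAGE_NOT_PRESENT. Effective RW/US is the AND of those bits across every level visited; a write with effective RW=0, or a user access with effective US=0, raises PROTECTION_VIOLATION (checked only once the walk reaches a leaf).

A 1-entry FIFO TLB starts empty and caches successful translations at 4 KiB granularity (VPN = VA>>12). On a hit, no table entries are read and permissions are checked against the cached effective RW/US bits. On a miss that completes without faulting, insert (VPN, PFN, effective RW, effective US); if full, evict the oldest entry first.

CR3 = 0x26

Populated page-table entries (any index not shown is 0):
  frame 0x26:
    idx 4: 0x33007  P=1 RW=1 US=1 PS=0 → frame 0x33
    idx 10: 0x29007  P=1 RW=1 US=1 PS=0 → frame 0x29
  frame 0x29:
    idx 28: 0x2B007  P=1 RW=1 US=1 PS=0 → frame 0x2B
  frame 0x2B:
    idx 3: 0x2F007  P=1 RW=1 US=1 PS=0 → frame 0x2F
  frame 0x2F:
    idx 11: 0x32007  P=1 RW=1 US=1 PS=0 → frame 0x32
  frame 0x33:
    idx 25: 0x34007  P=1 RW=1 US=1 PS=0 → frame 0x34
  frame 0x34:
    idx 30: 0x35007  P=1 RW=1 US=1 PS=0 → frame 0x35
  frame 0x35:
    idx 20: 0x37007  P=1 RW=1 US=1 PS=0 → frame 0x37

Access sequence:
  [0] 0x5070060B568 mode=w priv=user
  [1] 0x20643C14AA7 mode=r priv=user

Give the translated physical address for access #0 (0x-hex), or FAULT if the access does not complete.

Trace:
#0 VA=0x5070060B568 (w,user):
  L0 @0x26[10] → 0x29007  P=1,RW=1,US=1,PS=0
  L1 @0x29[28] → 0x2B007  P=1,RW=1,US=1,PS=0
  L2 @0x2B[3] → 0x2F007  P=1,RW=1,US=1,PS=0
  L3 @0x2F[11] → 0x32007  P=1,RW=1,US=1,PS=0
  ✓ 0x32568  — 4 lookups
#1 VA=0x20643C14AA7 (r,user):
  L0 @0x26[4] → 0x33007  P=1,RW=1,US=1,PS=0
  L1 @0x33[25] → 0x34007  P=1,RW=1,US=1,PS=0
  L2 @0x34[30] → 0x35007  P=1,RW=1,US=1,PS=0
  L3 @0x35[20] → 0x37007  P=1,RW=1,US=1,PS=0
  ✓ 0x37AA7  — 4 lookups

Access #0 PA: 0x32568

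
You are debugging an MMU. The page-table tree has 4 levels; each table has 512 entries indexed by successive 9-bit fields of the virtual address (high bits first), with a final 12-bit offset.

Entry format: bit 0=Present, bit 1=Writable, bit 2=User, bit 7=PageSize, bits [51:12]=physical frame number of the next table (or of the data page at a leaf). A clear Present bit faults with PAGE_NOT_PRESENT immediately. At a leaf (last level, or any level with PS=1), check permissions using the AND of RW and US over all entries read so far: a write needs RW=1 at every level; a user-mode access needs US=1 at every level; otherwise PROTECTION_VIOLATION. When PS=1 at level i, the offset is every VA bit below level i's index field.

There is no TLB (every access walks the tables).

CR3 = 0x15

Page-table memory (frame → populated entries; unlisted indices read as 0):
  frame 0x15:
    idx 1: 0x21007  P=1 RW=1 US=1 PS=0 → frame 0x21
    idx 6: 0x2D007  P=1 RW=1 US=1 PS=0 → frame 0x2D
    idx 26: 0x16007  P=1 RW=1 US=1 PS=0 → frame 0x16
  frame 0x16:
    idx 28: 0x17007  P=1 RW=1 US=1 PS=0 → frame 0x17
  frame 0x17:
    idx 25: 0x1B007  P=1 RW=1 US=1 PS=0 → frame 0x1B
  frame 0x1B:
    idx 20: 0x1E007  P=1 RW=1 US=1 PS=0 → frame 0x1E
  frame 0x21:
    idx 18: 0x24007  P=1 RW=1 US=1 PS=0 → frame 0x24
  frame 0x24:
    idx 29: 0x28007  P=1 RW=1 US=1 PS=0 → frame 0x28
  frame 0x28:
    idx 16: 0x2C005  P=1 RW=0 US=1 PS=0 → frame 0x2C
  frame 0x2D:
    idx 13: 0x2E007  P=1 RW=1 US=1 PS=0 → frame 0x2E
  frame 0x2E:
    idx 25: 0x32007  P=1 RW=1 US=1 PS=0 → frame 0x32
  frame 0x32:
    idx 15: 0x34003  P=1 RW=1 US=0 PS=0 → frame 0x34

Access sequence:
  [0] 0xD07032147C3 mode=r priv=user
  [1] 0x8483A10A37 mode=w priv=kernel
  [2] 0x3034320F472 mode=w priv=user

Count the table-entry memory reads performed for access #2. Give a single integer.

Per-access translation:
#0 VA=0xD07032147C3 (r,user):
  lvl0: tbl 0x15, slot 26 ⇒ 0x16007 (P1/RW1/US1/PS0)
  lvl1: tbl 0x16, slot 28 ⇒ 0x17007 (P1/RW1/US1/PS0)
  lvl2: tbl 0x17, slot 25 ⇒ 0x1B007 (P1/RW1/US1/PS0)
  lvl3: tbl 0x1B, slot 20 ⇒ 0x1E007 (P1/RW1/US1/PS0)
  → PA=0x1E7C3  (4 entries read)
#1 VA=0x8483A10A37 (w,kernel):
  lvl0: tbl 0x15, slot 1 ⇒ 0x21007 (P1/RW1/US1/PS0)
  lvl1: tbl 0x21, slot 18 ⇒ 0x24007 (P1/RW1/US1/PS0)
  lvl2: tbl 0x24, slot 29 ⇒ 0x28007 (P1/RW1/US1/PS0)
  lvl3: tbl 0x28, slot 16 ⇒ 0x2C005 (P1/RW0/US1/PS0)
  ✗ PROTECTION_VIOLATION  [4 reads]
#2 VA=0x3034320F472 (w,user):
  lvl0: tbl 0x15, slot 6 ⇒ 0x2D007 (P1/RW1/US1/PS0)
  lvl1: tbl 0x2D, slot 13 ⇒ 0x2E007 (P1/RW1/US1/PS0)
  lvl2: tbl 0x2E, slot 25 ⇒ 0x32007 (P1/RW1/US1/PS0)
  lvl3: tbl 0x32, slot 15 ⇒ 0x34003 (P1/RW1/US0/PS0)
  ✗ PROTECTION_VIOLATION  [4 reads]

Entries read for #2: 4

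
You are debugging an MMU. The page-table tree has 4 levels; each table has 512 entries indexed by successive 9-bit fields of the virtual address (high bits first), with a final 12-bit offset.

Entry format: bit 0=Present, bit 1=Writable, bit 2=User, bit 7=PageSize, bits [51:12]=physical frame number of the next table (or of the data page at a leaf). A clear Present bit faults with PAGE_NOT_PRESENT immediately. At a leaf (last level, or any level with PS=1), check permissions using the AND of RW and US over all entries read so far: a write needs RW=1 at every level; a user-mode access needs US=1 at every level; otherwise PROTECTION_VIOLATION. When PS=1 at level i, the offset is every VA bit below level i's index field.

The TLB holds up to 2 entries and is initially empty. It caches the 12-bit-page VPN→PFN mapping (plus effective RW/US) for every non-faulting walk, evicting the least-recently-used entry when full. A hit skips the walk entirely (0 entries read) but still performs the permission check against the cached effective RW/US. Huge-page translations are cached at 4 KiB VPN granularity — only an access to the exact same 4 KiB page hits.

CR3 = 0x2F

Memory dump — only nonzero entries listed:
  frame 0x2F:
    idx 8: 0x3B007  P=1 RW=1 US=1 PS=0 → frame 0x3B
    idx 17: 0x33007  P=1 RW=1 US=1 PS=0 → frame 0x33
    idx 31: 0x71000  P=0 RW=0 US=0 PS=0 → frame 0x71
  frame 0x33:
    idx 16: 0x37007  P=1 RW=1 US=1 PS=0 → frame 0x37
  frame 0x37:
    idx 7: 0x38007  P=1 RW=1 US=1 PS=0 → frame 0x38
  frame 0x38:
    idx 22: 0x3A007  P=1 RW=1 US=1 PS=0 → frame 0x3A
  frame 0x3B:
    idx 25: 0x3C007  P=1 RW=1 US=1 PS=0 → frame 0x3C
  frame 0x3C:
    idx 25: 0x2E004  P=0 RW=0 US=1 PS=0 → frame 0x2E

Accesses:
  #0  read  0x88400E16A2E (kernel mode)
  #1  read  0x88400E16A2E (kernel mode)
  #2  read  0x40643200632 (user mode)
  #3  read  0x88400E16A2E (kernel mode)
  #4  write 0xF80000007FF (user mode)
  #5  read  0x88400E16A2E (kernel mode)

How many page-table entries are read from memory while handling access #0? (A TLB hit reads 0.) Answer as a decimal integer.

Trace:
#0 VA=0x88400E16A2E (r,kernel):
  [0] read 0x2F idx=17: raw=0x33007 flags P=1 W=1 U=1 S=0
  [1] read 0x33 idx=16: raw=0x37007 flags P=1 W=1 U=1 S=0
  [2] read 0x37 idx=7: raw=0x38007 flags P=1 W=1 U=1 S=0
  [3] read 0x38 idx=22: raw=0x3A007 flags P=1 W=1 U=1 S=0
  ✓ 0x3AA2E  — 4 lookups
#1 VA=0x88400E16A2E (r,kernel):
  TLB hit vpn=0x88400E16 → PA=0x3AA2E
#2 VA=0x40643200632 (r,user):
  [0] read 0x2F idx=8: raw=0x3B007 flags P=1 W=1 U=1 S=0
  [1] read 0x3B idx=25: raw=0x3C007 flags P=1 W=1 U=1 S=0
  [2] read 0x3C idx=25: raw=0x2E004 flags P=0 W=0 U=1 S=0
  ⇒ fault: PAGE_NOT_PRESENT  — 3 lookups
#3 VA=0x88400E16A2E (r,kernel):
  TLB hit vpn=0x88400E16 → PA=0x3AA2E
#4 VA=0xF80000007FF (w,user):
  [0] read 0x2F idx=31: raw=0x71000 flags P=0 W=0 U=0 S=0
  ⇒ fault: PAGE_NOT_PRESENT  — 1 lookups
#5 VA=0x88400E16A2E (r,kernel):
  TLB hit vpn=0x88400E16 → PA=0x3AA2E

Entries read for #0: 4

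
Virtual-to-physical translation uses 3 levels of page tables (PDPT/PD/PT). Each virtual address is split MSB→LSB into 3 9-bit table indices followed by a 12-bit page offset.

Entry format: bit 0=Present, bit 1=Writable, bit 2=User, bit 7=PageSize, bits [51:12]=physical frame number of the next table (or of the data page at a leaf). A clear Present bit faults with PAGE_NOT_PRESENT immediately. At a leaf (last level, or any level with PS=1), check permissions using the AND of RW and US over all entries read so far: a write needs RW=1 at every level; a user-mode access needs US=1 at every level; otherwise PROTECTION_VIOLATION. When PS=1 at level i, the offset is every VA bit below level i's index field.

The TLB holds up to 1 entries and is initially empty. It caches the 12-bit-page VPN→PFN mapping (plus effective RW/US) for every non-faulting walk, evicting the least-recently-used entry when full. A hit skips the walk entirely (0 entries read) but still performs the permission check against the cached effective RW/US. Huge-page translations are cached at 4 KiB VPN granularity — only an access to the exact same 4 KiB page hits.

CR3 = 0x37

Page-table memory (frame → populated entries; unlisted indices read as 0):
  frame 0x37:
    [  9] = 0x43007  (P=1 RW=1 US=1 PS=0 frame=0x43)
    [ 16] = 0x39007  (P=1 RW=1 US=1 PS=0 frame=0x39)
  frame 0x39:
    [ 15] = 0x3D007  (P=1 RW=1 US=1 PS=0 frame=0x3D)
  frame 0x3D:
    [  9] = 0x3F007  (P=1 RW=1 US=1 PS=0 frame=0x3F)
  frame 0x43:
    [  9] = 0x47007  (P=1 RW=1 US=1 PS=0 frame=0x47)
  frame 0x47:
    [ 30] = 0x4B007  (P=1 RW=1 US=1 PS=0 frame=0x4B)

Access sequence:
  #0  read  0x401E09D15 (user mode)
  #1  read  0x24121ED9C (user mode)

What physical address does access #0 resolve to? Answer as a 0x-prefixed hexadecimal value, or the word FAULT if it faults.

Walk each access:
#0 VA=0x401E09D15 (r,user):
  [0] read 0x37 idx=16: raw=0x39007 flags P=1 W=1 U=1 S=0
  [1] read 0x39 idx=15: raw=0x3D007 flags P=1 W=1 U=1 S=0
  [2] read 0x3D idx=9: raw=0x3F007 flags P=1 W=1 U=1 S=0
  ⇒ phys 0x3FD15  [3 reads]
#1 VA=0x24121ED9C (r,user):
  [0] read 0x37 idx=9: raw=0x43007 flags P=1 W=1 U=1 S=0
  [1] read 0x43 idx=9: raw=0x47007 flags P=1 W=1 U=1 S=0
  [2] read 0x47 idx=30: raw=0x4B007 flags P=1 W=1 U=1 S=0
  ⇒ phys 0x4BD9C  [3 reads]

Access #0 PA: 0x3FD15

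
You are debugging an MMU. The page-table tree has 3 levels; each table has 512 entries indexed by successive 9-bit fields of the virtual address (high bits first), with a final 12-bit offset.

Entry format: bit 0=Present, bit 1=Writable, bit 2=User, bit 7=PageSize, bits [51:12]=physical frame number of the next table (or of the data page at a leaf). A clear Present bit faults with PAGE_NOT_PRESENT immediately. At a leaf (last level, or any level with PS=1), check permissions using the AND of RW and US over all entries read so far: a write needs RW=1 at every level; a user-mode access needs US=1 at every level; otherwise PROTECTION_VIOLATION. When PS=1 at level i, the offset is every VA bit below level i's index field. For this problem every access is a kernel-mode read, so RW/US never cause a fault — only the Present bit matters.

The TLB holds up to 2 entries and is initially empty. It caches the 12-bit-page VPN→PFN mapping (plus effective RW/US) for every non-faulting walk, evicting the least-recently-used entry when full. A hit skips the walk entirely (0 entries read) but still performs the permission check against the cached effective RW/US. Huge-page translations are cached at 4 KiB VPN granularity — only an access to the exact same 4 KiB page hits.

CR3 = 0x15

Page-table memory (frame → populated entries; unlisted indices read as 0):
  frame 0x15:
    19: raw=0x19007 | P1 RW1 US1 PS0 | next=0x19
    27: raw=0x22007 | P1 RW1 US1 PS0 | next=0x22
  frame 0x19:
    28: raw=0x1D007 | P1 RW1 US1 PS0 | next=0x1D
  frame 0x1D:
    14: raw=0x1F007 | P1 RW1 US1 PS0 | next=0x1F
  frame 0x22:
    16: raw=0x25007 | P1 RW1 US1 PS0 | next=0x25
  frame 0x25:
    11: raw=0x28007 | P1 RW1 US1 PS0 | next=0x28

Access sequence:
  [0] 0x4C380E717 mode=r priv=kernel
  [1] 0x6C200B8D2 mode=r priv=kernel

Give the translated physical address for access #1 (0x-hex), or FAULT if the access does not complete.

Per-access translation:
#0 VA=0x4C380E717 (r,kernel):
  [0] read 0x15 idx=19: raw=0x19007 flags P=1 W=1 U=1 S=0
  [1] read 0x19 idx=28: raw=0x1D007 flags P=1 W=1 U=1 S=0
  [2] read 0x1D idx=14: raw=0x1F007 flags P=1 W=1 U=1 S=0
  → PA=0x1F717  (3 entries read)
#1 VA=0x6C200B8D2 (r,kernel):
  [0] read 0x15 idx=27: raw=0x22007 flags P=1 W=1 U=1 S=0
  [1] read 0x22 idx=16: raw=0x25007 flags P=1 W=1 U=1 S=0
  [2] read 0x25 idx=11: raw=0x28007 flags P=1 W=1 U=1 S=0
  → PA=0x288D2  (3 entries read)

Access #1 PA: 0x288D2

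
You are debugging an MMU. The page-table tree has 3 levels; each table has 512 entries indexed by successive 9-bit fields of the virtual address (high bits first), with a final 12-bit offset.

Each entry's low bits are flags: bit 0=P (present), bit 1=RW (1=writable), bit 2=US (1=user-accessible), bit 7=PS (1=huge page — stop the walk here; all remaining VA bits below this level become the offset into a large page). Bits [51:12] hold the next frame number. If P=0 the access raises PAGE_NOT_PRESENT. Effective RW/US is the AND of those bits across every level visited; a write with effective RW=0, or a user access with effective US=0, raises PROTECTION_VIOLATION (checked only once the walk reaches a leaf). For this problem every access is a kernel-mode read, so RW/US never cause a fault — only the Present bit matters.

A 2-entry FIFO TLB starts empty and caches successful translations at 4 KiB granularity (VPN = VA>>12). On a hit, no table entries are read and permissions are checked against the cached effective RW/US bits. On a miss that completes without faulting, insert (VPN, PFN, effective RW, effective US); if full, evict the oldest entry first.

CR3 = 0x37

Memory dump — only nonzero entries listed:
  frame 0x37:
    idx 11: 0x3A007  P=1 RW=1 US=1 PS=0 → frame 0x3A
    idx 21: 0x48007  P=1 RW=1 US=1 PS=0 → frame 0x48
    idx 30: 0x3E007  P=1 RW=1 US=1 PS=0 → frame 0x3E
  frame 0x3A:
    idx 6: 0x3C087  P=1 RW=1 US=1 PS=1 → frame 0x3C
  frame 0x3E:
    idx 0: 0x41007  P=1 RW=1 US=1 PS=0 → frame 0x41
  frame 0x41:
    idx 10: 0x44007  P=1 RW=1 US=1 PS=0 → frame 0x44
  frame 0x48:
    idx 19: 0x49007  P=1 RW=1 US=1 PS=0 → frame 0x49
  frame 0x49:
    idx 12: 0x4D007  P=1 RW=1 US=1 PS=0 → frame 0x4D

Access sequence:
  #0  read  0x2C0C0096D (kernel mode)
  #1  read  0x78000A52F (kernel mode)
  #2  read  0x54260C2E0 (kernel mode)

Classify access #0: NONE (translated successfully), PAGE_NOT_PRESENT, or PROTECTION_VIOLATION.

Per-access translation:
#0 VA=0x2C0C0096D (r,kernel):
  L0 @0x37[11] → 0x3A007  P=1,RW=1,US=1,PS=0
  L1 @0x3A[6] → 0x3C087  P=1,RW=1,US=1,PS=1
  → PA=0x3C96D (huge @L1)  (2 entries read)
#1 VA=0x78000A52F (r,kernel):
  L0 @0x37[30] → 0x3E007  P=1,RW=1,US=1,PS=0
  L1 @0x3E[0] → 0x41007  P=1,RW=1,US=1,PS=0
  L2 @0x41[10] → 0x44007  P=1,RW=1,US=1,PS=0
  → PA=0x4452F  (3 entries read)
#2 VA=0x54260C2E0 (r,kernel):
  L0 @0x37[21] → 0x48007  P=1,RW=1,US=1,PS=0
  L1 @0x48[19] → 0x49007  P=1,RW=1,US=1,PS=0
  L2 @0x49[12] → 0x4D007  P=1,RW=1,US=1,PS=0
  → PA=0x4D2E0  (3 entries read)

Access #0 fault: NONE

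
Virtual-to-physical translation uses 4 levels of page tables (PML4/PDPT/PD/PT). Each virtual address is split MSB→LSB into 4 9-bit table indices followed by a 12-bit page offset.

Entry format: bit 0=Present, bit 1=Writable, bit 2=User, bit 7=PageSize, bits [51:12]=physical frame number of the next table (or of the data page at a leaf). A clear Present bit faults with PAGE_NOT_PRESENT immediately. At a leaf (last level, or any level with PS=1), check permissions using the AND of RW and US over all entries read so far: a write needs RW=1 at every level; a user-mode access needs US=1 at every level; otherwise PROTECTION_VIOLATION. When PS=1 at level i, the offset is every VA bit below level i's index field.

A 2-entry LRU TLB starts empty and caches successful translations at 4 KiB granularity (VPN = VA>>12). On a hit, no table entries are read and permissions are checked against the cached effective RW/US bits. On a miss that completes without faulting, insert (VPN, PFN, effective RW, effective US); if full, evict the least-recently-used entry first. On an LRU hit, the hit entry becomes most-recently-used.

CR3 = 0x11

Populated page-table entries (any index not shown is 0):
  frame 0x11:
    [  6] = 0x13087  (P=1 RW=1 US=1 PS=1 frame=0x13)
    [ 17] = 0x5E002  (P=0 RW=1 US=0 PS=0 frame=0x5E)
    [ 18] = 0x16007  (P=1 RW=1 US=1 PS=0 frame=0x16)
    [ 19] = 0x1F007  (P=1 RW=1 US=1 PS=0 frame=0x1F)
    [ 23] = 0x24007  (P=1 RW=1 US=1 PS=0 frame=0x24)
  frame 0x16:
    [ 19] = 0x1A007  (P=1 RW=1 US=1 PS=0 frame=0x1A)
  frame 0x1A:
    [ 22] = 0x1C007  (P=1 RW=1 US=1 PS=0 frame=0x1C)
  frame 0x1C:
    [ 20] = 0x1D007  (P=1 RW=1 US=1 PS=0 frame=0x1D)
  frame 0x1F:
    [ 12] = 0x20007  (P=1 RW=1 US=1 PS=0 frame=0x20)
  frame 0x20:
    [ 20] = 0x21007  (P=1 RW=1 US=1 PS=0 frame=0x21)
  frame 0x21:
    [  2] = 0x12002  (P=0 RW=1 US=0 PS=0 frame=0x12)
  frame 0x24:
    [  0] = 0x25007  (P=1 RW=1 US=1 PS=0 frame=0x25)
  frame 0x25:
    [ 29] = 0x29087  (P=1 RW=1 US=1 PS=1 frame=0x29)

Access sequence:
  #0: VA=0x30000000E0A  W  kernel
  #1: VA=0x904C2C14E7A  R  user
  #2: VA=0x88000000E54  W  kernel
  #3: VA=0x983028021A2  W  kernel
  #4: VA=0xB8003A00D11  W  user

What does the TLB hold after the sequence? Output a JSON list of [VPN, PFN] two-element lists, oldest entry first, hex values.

Walk each access:
#0 VA=0x30000000E0A (w,kernel):
  L0: frame=0x11 idx=6 entry=0x13087 [P=1 RW=1 US=1 PS=1]
  ⇒ phys 0x13E0A (huge @L0)  [1 reads]
#1 VA=0x904C2C14E7A (r,user):
  L0: frame=0x11 idx=18 entry=0x16007 [P=1 RW=1 US=1 PS=0]
  L1: frame=0x16 idx=19 entry=0x1A007 [P=1 RW=1 US=1 PS=0]
  L2: frame=0x1A idx=22 entry=0x1C007 [P=1 RW=1 US=1 PS=0]
  L3: frame=0x1C idx=20 entry=0x1D007 [P=1 RW=1 US=1 PS=0]
  ⇒ phys 0x1DE7A  [4 reads]
#2 VA=0x88000000E54 (w,kernel):
  L0: frame=0x11 idx=17 entry=0x5E002 [P=0 RW=1 US=0 PS=0]
  ✗ PAGE_NOT_PRESENT  [1 reads]
#3 VA=0x983028021A2 (w,kernel):
  L0: frame=0x11 idx=19 entry=0x1F007 [P=1 RW=1 US=1 PS=0]
  L1: frame=0x1F idx=12 entry=0x20007 [P=1 RW=1 US=1 PS=0]
  L2: frame=0x20 idx=20 entry=0x21007 [P=1 RW=1 US=1 PS=0]
  L3: frame=0x21 idx=2 entry=0x12002 [P=0 RW=1 US=0 PS=0]
  ✗ PAGE_NOT_PRESENT  [4 reads]
#4 VA=0xB8003A00D11 (w,user):
  L0: frame=0x11 idx=23 entry=0x24007 [P=1 RW=1 US=1 PS=0]
  L1: frame=0x24 idx=0 entry=0x25007 [P=1 RW=1 US=1 PS=0]
  L2: frame=0x25 idx=29 entry=0x29087 [P=1 RW=1 US=1 PS=1]
  ⇒ phys 0x29D11 (huge @L2)  [3 reads]

TLB: [["0x904C2C14", "0x1D"], ["0xB8003A00", "0x29"]]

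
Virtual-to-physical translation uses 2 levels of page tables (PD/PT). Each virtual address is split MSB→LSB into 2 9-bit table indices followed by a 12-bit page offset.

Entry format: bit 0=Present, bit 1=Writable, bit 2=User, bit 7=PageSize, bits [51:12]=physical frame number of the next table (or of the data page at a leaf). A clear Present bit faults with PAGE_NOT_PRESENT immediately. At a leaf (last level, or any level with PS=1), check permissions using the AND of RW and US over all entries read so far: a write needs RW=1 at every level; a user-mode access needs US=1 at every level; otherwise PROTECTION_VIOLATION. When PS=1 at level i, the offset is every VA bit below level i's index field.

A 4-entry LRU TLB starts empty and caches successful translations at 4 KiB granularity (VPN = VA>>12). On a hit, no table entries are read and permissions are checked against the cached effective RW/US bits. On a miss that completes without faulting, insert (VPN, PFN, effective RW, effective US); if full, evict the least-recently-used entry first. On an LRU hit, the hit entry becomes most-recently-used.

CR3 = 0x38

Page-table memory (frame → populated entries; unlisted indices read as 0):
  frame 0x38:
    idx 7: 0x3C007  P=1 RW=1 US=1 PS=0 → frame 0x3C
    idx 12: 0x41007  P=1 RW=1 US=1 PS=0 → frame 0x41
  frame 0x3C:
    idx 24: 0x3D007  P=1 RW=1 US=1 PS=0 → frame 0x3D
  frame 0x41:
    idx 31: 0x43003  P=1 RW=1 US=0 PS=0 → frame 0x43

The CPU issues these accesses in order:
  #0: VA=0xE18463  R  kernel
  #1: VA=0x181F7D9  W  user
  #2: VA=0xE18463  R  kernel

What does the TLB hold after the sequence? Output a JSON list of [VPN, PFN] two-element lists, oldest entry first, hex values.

Trace:
#0 VA=0xE18463 (r,kernel):
  lvl0: tbl 0x38, slot 7 ⇒ 0x3C007 (P1/RW1/US1/PS0)
  lvl1: tbl 0x3C, slot 24 ⇒ 0x3D007 (P1/RW1/US1/PS0)
  ✓ 0x3D463  — 2 lookups
#1 VA=0x181F7D9 (w,user):
  lvl0: tbl 0x38, slot 12 ⇒ 0x41007 (P1/RW1/US1/PS0)
  lvl1: tbl 0x41, slot 31 ⇒ 0x43003 (P1/RW1/US0/PS0)
  ⇒ fault: PROTECTION_VIOLATION  — 2 lookups
#2 VA=0xE18463 (r,kernel):
  TLB hit vpn=0xE18 → PA=0x3D463

TLB: [["0xE18", "0x3D"]]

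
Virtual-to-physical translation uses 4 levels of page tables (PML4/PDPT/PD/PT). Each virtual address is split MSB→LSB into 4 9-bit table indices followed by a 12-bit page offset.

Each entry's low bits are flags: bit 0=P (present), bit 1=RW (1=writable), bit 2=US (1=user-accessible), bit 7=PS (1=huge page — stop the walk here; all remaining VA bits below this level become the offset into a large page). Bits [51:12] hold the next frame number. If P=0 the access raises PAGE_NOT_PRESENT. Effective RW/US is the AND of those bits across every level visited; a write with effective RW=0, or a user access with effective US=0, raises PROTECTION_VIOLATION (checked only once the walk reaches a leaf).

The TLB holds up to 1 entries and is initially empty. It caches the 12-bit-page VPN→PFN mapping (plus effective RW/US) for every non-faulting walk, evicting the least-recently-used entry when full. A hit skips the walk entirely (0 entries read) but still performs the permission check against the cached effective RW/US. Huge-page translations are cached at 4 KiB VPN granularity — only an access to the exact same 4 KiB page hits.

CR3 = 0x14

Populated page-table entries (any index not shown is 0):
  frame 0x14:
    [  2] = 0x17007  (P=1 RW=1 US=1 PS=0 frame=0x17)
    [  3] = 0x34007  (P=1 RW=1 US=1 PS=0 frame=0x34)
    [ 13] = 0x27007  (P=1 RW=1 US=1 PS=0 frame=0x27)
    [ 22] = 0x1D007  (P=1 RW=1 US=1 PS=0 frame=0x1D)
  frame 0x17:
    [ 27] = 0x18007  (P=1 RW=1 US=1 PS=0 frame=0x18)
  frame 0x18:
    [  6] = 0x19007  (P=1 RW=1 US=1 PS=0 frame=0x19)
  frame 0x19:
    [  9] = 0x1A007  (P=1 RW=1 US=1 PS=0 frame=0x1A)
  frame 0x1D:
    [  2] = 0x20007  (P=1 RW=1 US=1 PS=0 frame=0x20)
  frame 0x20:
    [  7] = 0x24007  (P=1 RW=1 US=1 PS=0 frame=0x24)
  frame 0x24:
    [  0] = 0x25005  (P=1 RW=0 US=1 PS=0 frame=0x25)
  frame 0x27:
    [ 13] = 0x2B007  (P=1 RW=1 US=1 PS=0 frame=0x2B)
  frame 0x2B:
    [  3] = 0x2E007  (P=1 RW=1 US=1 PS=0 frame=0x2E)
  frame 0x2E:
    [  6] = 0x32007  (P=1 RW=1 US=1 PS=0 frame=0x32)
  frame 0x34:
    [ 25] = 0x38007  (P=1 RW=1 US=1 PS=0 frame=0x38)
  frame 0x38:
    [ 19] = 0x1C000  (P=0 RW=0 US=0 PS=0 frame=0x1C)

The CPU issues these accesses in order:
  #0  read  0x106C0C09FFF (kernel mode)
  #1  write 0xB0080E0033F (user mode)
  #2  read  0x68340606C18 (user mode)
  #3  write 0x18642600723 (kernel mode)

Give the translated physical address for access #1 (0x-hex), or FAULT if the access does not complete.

Per-access translation:
#0 VA=0x106C0C09FFF (r,kernel):
  L0: frame=0x14 idx=2 entry=0x17007 [P=1 RW=1 US=1 PS=0]
  L1: frame=0x17 idx=27 entry=0x18007 [P=1 RW=1 US=1 PS=0]
  L2: frame=0x18 idx=6 entry=0x19007 [P=1 RW=1 US=1 PS=0]
  L3: frame=0x19 idx=9 entry=0x1A007 [P=1 RW=1 US=1 PS=0]
  ✓ 0x1AFFF  — 4 lookups
#1 VA=0xB0080E0033F (w,user):
  L0: frame=0x14 idx=22 entry=0x1D007 [P=1 RW=1 US=1 PS=0]
  L1: frame=0x1D idx=2 entry=0x20007 [P=1 RW=1 US=1 PS=0]
  L2: frame=0x20 idx=7 entry=0x24007 [P=1 RW=1 US=1 PS=0]
  L3: frame=0x24 idx=0 entry=0x25005 [P=1 RW=0 US=1 PS=0]
  → PROTECTION_VIOLATION  (4 entries read)
#2 VA=0x68340606C18 (r,user):
  L0: frame=0x14 idx=13 entry=0x27007 [P=1 RW=1 US=1 PS=0]
  L1: frame=0x27 idx=13 entry=0x2B007 [P=1 RW=1 US=1 PS=0]
  L2: frame=0x2B idx=3 entry=0x2E007 [P=1 RW=1 US=1 PS=0]
  L3: frame=0x2E idx=6 entry=0x32007 [P=1 RW=1 US=1 PS=0]
  ✓ 0x32C18  — 4 lookups
#3 VA=0x18642600723 (w,kernel):
  L0: frame=0x14 idx=3 entry=0x34007 [P=1 RW=1 US=1 PS=0]
  L1: frame=0x34 idx=25 entry=0x38007 [P=1 RW=1 US=1 PS=0]
  L2: frame=0x38 idx=19 entry=0x1C000 [P=0 RW=0 US=0 PS=0]
  → PAGE_NOT_PRESENT  (3 entries read)

Access #1 PA: FAULT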